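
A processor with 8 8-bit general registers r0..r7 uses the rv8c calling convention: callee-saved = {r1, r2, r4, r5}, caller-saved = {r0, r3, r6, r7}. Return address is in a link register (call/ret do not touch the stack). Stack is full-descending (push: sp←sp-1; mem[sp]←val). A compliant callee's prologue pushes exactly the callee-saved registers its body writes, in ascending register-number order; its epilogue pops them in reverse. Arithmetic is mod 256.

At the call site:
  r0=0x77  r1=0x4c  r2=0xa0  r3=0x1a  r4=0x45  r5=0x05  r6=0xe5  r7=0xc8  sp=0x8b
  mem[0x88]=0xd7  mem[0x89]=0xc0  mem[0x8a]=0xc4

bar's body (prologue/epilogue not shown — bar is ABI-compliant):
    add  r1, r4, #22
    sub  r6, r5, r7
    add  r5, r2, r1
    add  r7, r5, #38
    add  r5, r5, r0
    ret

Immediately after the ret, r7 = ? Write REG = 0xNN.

prologue: push r1 -> mem[0x8a]=0x4c, sp=0x8a
prologue: push r5 -> mem[0x89]=0x05, sp=0x89
body[0] add  r1, r4, #22 -> r1=0x5b
body[1] sub  r6, r5, r7 -> r6=0x3d
body[2] add  r5, r2, r1 -> r5=0xfb
body[3] add  r7, r5, #38 -> r7=0x21
body[4] add  r5, r5, r0 -> r5=0x72
epilogue: pop r5=0x05, sp=0x8a
epilogue: pop r1=0x4c, sp=0x8b
r7 is caller-saved -> body value

REG = 0x21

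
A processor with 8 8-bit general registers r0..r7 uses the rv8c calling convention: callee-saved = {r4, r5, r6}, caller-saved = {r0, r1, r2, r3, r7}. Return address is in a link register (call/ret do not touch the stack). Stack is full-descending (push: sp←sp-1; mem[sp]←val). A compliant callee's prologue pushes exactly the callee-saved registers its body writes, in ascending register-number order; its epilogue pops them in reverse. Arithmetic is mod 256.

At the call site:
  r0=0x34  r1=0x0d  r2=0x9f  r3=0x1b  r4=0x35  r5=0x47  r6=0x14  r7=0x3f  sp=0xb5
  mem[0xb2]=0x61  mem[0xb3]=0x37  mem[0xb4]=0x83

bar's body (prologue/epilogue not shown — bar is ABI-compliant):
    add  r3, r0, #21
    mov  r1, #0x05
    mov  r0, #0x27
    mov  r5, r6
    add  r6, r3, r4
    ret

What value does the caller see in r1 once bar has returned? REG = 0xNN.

prologue: push r5 -> mem[0xb4]=0x47, sp=0xb4
prologue: push r6 -> mem[0xb3]=0x14, sp=0xb3
body[0] add  r3, r0, #21 -> r3=0x49
body[1] mov  r1, #0x05 -> r1=0x05
body[2] mov  r0, #0x27 -> r0=0x27
body[3] mov  r5, r6 -> r5=0x14
body[4] add  r6, r3, r4 -> r6=0x7e
epilogue: pop r6=0x14, sp=0xb4
epilogue: pop r5=0x47, sp=0xb5
r1 is caller-saved -> body value

REG = 0x05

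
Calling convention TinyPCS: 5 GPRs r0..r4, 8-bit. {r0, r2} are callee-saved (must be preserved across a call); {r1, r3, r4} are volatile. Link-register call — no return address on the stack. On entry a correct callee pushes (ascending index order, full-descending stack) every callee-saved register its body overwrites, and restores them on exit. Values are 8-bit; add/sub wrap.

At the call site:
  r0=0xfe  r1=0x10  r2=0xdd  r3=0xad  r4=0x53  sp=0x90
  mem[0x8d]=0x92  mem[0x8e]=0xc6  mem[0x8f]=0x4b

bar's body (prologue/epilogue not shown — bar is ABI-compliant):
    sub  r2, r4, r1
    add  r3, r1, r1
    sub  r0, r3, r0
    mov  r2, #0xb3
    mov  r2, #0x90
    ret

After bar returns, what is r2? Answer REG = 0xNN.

REG = 0xdd

prologue: push r0 -> mem[0x8f]=0xfe, sp=0x8f
prologue: push r2 -> mem[0x8e]=0xdd, sp=0x8e
body[0] sub  r2, r4, r1 -> r2=0x43
body[1] add  r3, r1, r1 -> r3=0x20
body[2] sub  r0, r3, r0 -> r0=0x22
body[3] mov  r2, #0xb3 -> r2=0xb3
body[4] mov  r2, #0x90 -> r2=0x90
epilogue: pop r2=0xdd, sp=0x8f
epilogue: pop r0=0xfe, sp=0x90
r2 is callee-saved -> restored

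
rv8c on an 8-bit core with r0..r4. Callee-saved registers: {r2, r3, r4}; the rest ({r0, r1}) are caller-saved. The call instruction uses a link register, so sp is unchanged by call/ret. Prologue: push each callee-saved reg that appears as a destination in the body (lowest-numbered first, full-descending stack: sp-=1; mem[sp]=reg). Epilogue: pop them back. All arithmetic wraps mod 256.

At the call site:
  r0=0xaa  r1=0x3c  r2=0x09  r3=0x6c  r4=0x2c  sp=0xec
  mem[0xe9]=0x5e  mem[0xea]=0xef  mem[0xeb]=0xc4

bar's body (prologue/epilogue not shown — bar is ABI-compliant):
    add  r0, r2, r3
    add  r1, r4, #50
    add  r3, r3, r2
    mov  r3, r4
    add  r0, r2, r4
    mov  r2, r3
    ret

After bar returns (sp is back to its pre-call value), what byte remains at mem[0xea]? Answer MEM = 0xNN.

MEM = 0x6c

prologue: push r2 -> mem[0xeb]=0x09, sp=0xeb
prologue: push r3 -> mem[0xea]=0x6c, sp=0xea
body[0] add  r0, r2, r3 -> r0=0x75
body[1] add  r1, r4, #50 -> r1=0x5e
body[2] add  r3, r3, r2 -> r3=0x75
body[3] mov  r3, r4 -> r3=0x2c
body[4] add  r0, r2, r4 -> r0=0x35
body[5] mov  r2, r3 -> r2=0x2c
epilogue: pop r3=0x6c, sp=0xeb
epilogue: pop r2=0x09, sp=0xec
prologue pushed ['r2', 'r3'] at ['0xeb', '0xea']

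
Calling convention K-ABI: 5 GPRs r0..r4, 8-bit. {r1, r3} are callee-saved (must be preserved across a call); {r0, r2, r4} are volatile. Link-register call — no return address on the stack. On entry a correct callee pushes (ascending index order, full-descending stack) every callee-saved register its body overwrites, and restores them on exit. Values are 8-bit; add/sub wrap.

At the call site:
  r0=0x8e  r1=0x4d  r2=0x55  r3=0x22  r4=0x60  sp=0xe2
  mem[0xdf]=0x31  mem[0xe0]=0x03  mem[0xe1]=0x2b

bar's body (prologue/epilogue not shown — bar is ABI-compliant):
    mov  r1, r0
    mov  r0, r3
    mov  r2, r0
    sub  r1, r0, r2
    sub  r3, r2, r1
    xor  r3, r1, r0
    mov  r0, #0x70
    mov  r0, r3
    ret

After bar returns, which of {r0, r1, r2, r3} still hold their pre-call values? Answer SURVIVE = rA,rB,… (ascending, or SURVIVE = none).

prologue: push r1 → mem[0xe1]=0x4d, sp=0xe1
prologue: push r3 → mem[0xe0]=0x22, sp=0xe0
body[0] mov  r1, r0 → r1=0x8e
body[1] mov  r0, r3 → r0=0x22
body[2] mov  r2, r0 → r2=0x22
body[3] sub  r1, r0, r2 → r1=0x00
body[4] sub  r3, r2, r1 → r3=0x22
body[5] xor  r3, r1, r0 → r3=0x22
body[6] mov  r0, #0x70 → r0=0x70
body[7] mov  r0, r3 → r0=0x22
epilogue: pop r3=0x22, sp=0xe1
epilogue: pop r1=0x4d, sp=0xe2
r0: caller-saved, written=True
r1: callee-saved, written=True
r2: caller-saved, written=True
r3: callee-saved, written=True

SURVIVE = r1,r3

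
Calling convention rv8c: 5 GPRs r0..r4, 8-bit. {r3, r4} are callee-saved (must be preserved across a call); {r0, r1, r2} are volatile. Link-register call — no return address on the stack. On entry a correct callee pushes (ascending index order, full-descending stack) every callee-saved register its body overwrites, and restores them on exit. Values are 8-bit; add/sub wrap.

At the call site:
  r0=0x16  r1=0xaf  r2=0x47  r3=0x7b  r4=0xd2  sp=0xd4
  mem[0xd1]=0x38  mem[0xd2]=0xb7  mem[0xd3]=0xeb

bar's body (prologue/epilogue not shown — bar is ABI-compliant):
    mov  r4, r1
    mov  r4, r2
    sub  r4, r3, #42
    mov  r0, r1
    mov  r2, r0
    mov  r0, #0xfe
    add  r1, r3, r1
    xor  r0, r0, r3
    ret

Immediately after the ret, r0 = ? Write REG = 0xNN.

prologue: push r4 -> mem[0xd3]=0xd2, sp=0xd3
body[0] mov  r4, r1 -> r4=0xaf
body[1] mov  r4, r2 -> r4=0x47
body[2] sub  r4, r3, #42 -> r4=0x51
body[3] mov  r0, r1 -> r0=0xaf
body[4] mov  r2, r0 -> r2=0xaf
body[5] mov  r0, #0xfe -> r0=0xfe
body[6] add  r1, r3, r1 -> r1=0x2a
body[7] xor  r0, r0, r3 -> r0=0x85
epilogue: pop r4=0xd2, sp=0xd4
r0 is caller-saved -> body value

REG = 0x85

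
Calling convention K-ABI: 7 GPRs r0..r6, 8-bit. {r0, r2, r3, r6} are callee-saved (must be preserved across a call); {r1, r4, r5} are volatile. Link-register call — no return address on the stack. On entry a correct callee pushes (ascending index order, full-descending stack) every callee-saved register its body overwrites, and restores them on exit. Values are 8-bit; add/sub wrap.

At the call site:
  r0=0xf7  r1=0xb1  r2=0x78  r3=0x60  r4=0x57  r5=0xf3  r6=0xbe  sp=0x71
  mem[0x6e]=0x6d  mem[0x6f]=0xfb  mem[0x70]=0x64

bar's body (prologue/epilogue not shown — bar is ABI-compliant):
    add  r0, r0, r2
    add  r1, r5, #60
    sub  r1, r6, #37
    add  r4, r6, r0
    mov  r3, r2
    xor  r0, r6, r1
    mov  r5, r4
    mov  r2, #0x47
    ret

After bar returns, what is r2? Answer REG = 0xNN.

REG = 0x78

prologue: push r0 → mem[0x70]=0xf7, sp=0x70
prologue: push r2 → mem[0x6f]=0x78, sp=0x6f
prologue: push r3 → mem[0x6e]=0x60, sp=0x6e
body[0] add  r0, r0, r2 → r0=0x6f
body[1] add  r1, r5, #60 → r1=0x2f
body[2] sub  r1, r6, #37 → r1=0x99
body[3] add  r4, r6, r0 → r4=0x2d
body[4] mov  r3, r2 → r3=0x78
body[5] xor  r0, r6, r1 → r0=0x27
body[6] mov  r5, r4 → r5=0x2d
body[7] mov  r2, #0x47 → r2=0x47
epilogue: pop r3=0x60, sp=0x6f
epilogue: pop r2=0x78, sp=0x70
epilogue: pop r0=0xf7, sp=0x71
r2 is callee-saved → restored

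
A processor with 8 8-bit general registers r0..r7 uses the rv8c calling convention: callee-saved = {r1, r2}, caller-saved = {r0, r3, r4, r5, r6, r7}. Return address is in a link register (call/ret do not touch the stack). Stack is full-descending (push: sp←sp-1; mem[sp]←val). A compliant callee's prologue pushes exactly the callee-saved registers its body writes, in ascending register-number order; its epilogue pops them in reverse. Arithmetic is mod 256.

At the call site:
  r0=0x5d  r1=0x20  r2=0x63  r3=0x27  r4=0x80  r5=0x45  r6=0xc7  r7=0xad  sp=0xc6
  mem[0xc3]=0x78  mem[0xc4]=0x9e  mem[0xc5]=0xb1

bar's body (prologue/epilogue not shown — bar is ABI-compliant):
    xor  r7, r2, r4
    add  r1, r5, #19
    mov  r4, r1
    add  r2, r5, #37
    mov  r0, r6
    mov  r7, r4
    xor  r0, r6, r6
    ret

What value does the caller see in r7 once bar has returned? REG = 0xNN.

prologue: push r1 -> mem[0xc5]=0x20, sp=0xc5
prologue: push r2 -> mem[0xc4]=0x63, sp=0xc4
body[0] xor  r7, r2, r4 -> r7=0xe3
body[1] add  r1, r5, #19 -> r1=0x58
body[2] mov  r4, r1 -> r4=0x58
body[3] add  r2, r5, #37 -> r2=0x6a
body[4] mov  r0, r6 -> r0=0xc7
body[5] mov  r7, r4 -> r7=0x58
body[6] xor  r0, r6, r6 -> r0=0x00
epilogue: pop r2=0x63, sp=0xc5
epilogue: pop r1=0x20, sp=0xc6
r7 is caller-saved -> body value

REG = 0x58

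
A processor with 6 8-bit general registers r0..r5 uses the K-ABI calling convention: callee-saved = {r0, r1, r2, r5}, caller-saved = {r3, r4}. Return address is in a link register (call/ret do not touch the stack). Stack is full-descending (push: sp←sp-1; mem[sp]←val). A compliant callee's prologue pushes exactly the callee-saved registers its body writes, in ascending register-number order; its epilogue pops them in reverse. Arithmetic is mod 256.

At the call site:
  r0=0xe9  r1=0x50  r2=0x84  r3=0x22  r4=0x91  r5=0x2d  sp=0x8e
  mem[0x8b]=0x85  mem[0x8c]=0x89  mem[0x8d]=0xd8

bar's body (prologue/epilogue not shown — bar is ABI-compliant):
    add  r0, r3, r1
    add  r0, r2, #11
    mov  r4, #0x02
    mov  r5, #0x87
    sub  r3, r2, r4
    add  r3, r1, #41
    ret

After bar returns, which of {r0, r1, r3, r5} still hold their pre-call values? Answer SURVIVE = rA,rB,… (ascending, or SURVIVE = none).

prologue: push r0 → mem[0x8d]=0xe9, sp=0x8d
prologue: push r5 → mem[0x8c]=0x2d, sp=0x8c
body[0] add  r0, r3, r1 → r0=0x72
body[1] add  r0, r2, #11 → r0=0x8f
body[2] mov  r4, #0x02 → r4=0x02
body[3] mov  r5, #0x87 → r5=0x87
body[4] sub  r3, r2, r4 → r3=0x82
body[5] add  r3, r1, #41 → r3=0x79
epilogue: pop r5=0x2d, sp=0x8d
epilogue: pop r0=0xe9, sp=0x8e
r0: callee-saved, written=True
r1: callee-saved, written=False
r3: caller-saved, written=True
r5: callee-saved, written=True

SURVIVE = r0,r1,r5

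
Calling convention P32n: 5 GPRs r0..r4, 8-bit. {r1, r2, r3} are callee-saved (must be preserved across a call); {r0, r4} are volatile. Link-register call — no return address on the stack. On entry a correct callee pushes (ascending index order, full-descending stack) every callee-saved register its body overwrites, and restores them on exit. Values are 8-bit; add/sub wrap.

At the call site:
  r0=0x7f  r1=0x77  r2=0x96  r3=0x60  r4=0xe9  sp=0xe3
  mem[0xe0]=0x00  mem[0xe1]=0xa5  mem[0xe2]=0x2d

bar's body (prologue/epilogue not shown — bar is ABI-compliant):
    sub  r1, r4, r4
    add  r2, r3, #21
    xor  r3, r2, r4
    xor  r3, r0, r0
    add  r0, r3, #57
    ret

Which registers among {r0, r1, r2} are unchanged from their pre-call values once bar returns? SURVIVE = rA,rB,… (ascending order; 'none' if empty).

prologue: push r1 -> mem[0xe2]=0x77, sp=0xe2
prologue: push r2 -> mem[0xe1]=0x96, sp=0xe1
prologue: push r3 -> mem[0xe0]=0x60, sp=0xe0
body[0] sub  r1, r4, r4 -> r1=0x00
body[1] add  r2, r3, #21 -> r2=0x75
body[2] xor  r3, r2, r4 -> r3=0x9c
body[3] xor  r3, r0, r0 -> r3=0x00
body[4] add  r0, r3, #57 -> r0=0x39
epilogue: pop r3=0x60, sp=0xe1
epilogue: pop r2=0x96, sp=0xe2
epilogue: pop r1=0x77, sp=0xe3
r0: caller-saved, written=True
r1: callee-saved, written=True
r2: callee-saved, written=True

SURVIVE = r1,r2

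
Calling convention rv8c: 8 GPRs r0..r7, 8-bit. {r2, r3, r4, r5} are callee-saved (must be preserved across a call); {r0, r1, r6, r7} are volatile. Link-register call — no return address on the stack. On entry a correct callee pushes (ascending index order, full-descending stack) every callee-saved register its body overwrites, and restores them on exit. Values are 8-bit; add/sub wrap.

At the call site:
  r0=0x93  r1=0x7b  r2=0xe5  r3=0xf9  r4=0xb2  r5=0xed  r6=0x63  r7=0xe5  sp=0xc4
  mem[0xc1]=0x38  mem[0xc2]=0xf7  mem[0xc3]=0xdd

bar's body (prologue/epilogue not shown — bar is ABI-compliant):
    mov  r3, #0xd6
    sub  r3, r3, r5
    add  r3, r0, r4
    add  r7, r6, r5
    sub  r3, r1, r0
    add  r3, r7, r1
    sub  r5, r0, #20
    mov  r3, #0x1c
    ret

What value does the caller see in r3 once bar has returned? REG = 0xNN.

REG = 0xf9

prologue: push r3 -> mem[0xc3]=0xf9, sp=0xc3
prologue: push r5 -> mem[0xc2]=0xed, sp=0xc2
body[0] mov  r3, #0xd6 -> r3=0xd6
body[1] sub  r3, r3, r5 -> r3=0xe9
body[2] add  r3, r0, r4 -> r3=0x45
body[3] add  r7, r6, r5 -> r7=0x50
body[4] sub  r3, r1, r0 -> r3=0xe8
body[5] add  r3, r7, r1 -> r3=0xcb
body[6] sub  r5, r0, #20 -> r5=0x7f
body[7] mov  r3, #0x1c -> r3=0x1c
epilogue: pop r5=0xed, sp=0xc3
epilogue: pop r3=0xf9, sp=0xc4
r3 is callee-saved -> restored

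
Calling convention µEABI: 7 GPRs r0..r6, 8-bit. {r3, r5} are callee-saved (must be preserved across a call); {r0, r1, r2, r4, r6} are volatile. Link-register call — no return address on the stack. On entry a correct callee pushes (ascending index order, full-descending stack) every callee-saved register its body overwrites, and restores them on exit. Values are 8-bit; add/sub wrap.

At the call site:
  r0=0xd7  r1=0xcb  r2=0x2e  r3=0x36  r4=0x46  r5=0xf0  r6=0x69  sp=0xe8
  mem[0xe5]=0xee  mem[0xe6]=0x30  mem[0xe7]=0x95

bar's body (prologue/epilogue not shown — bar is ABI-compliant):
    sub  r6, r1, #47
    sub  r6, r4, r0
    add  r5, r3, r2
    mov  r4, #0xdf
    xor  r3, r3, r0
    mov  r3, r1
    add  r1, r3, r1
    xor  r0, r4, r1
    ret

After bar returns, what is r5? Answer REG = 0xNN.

REG = 0xf0

prologue: push r3 -> mem[0xe7]=0x36, sp=0xe7
prologue: push r5 -> mem[0xe6]=0xf0, sp=0xe6
body[0] sub  r6, r1, #47 -> r6=0x9c
body[1] sub  r6, r4, r0 -> r6=0x6f
body[2] add  r5, r3, r2 -> r5=0x64
body[3] mov  r4, #0xdf -> r4=0xdf
body[4] xor  r3, r3, r0 -> r3=0xe1
body[5] mov  r3, r1 -> r3=0xcb
body[6] add  r1, r3, r1 -> r1=0x96
body[7] xor  r0, r4, r1 -> r0=0x49
epilogue: pop r5=0xf0, sp=0xe7
epilogue: pop r3=0x36, sp=0xe8
r5 is callee-saved -> restored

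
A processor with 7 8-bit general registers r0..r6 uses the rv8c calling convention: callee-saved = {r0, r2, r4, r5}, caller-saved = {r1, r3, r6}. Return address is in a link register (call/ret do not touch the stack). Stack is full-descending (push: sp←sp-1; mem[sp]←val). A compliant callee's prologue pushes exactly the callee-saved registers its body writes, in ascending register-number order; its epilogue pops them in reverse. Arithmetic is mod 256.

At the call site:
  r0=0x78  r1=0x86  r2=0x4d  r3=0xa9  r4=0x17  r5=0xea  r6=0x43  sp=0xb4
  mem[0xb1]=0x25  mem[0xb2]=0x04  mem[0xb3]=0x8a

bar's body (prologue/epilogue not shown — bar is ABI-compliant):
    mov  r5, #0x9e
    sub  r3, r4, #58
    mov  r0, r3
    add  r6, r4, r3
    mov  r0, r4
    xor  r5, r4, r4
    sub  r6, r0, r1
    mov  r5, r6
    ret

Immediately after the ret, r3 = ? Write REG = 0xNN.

REG = 0xdd

prologue: push r0 → mem[0xb3]=0x78, sp=0xb3
prologue: push r5 → mem[0xb2]=0xea, sp=0xb2
body[0] mov  r5, #0x9e → r5=0x9e
body[1] sub  r3, r4, #58 → r3=0xdd
body[2] mov  r0, r3 → r0=0xdd
body[3] add  r6, r4, r3 → r6=0xf4
body[4] mov  r0, r4 → r0=0x17
body[5] xor  r5, r4, r4 → r5=0x00
body[6] sub  r6, r0, r1 → r6=0x91
body[7] mov  r5, r6 → r5=0x91
epilogue: pop r5=0xea, sp=0xb3
epilogue: pop r0=0x78, sp=0xb4
r3 is caller-saved → body value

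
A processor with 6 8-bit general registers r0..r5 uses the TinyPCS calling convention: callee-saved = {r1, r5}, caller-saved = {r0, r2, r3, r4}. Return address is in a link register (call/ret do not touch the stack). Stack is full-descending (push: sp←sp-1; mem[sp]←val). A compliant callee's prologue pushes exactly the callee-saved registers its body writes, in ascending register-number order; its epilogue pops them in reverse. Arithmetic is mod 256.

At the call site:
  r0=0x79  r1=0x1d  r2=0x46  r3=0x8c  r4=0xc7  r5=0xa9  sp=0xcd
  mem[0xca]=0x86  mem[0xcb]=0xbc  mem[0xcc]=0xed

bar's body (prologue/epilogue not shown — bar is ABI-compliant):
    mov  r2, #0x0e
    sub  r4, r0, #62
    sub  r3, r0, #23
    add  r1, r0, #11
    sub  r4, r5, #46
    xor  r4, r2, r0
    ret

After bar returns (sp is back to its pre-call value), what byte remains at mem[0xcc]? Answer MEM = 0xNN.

MEM = 0x1d

prologue: push r1 -> mem[0xcc]=0x1d, sp=0xcc
body[0] mov  r2, #0x0e -> r2=0x0e
body[1] sub  r4, r0, #62 -> r4=0x3b
body[2] sub  r3, r0, #23 -> r3=0x62
body[3] add  r1, r0, #11 -> r1=0x84
body[4] sub  r4, r5, #46 -> r4=0x7b
body[5] xor  r4, r2, r0 -> r4=0x77
epilogue: pop r1=0x1d, sp=0xcd
prologue pushed ['r1'] at ['0xcc']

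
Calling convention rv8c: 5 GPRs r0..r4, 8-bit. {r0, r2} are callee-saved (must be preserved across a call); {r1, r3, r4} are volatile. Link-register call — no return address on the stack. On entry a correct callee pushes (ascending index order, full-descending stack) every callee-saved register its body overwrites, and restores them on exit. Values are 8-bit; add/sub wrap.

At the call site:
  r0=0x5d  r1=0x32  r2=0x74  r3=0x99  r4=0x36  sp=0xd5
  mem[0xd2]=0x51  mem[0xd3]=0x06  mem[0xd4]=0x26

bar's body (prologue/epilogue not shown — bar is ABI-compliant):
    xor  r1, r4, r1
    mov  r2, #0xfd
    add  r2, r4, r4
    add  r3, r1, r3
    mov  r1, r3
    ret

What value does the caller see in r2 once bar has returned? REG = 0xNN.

prologue: push r2 → mem[0xd4]=0x74, sp=0xd4
body[0] xor  r1, r4, r1 → r1=0x04
body[1] mov  r2, #0xfd → r2=0xfd
body[2] add  r2, r4, r4 → r2=0x6c
body[3] add  r3, r1, r3 → r3=0x9d
body[4] mov  r1, r3 → r1=0x9d
epilogue: pop r2=0x74, sp=0xd5
r2 is callee-saved → restored

REG = 0x74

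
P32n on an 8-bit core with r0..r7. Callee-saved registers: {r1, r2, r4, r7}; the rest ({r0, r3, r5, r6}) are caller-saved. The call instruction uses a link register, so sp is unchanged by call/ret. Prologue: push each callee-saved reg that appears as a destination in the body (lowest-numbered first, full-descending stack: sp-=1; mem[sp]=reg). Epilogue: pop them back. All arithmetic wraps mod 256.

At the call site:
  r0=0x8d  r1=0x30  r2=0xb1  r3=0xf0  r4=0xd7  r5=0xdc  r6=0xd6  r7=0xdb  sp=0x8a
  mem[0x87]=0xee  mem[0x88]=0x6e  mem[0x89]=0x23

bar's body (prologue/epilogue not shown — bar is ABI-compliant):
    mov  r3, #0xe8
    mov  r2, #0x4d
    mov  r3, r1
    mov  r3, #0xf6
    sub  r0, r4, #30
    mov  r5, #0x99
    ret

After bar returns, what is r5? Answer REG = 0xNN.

REG = 0x99

prologue: push r2 → mem[0x89]=0xb1, sp=0x89
body[0] mov  r3, #0xe8 → r3=0xe8
body[1] mov  r2, #0x4d → r2=0x4d
body[2] mov  r3, r1 → r3=0x30
body[3] mov  r3, #0xf6 → r3=0xf6
body[4] sub  r0, r4, #30 → r0=0xb9
body[5] mov  r5, #0x99 → r5=0x99
epilogue: pop r2=0xb1, sp=0x8a
r5 is caller-saved → body value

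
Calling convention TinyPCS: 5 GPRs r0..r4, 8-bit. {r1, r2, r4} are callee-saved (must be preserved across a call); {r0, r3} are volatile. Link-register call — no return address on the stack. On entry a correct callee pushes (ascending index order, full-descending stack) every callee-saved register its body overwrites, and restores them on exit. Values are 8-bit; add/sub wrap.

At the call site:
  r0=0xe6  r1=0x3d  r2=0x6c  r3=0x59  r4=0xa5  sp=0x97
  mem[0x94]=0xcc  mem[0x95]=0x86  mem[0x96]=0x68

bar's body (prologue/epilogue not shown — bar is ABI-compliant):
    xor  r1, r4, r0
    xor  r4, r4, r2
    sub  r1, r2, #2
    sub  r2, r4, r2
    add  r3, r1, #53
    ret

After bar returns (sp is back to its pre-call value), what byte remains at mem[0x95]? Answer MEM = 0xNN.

MEM = 0x6c

prologue: push r1 -> mem[0x96]=0x3d, sp=0x96
prologue: push r2 -> mem[0x95]=0x6c, sp=0x95
prologue: push r4 -> mem[0x94]=0xa5, sp=0x94
body[0] xor  r1, r4, r0 -> r1=0x43
body[1] xor  r4, r4, r2 -> r4=0xc9
body[2] sub  r1, r2, #2 -> r1=0x6a
body[3] sub  r2, r4, r2 -> r2=0x5d
body[4] add  r3, r1, #53 -> r3=0x9f
epilogue: pop r4=0xa5, sp=0x95
epilogue: pop r2=0x6c, sp=0x96
epilogue: pop r1=0x3d, sp=0x97
prologue pushed ['r1', 'r2', 'r4'] at ['0x96', '0x95', '0x94']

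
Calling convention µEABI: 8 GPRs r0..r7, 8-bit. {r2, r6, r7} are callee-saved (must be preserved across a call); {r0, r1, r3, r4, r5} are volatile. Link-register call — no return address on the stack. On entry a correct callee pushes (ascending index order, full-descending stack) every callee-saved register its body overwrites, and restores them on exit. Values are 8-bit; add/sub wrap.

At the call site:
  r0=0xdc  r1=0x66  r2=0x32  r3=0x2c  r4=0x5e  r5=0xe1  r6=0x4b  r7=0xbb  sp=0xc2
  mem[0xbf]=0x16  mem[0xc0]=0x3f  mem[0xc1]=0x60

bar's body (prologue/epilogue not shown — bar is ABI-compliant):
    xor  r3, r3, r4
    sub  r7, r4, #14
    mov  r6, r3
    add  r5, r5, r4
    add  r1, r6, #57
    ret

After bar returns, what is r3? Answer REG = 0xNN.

prologue: push r6 → mem[0xc1]=0x4b, sp=0xc1
prologue: push r7 → mem[0xc0]=0xbb, sp=0xc0
body[0] xor  r3, r3, r4 → r3=0x72
body[1] sub  r7, r4, #14 → r7=0x50
body[2] mov  r6, r3 → r6=0x72
body[3] add  r5, r5, r4 → r5=0x3f
body[4] add  r1, r6, #57 → r1=0xab
epilogue: pop r7=0xbb, sp=0xc1
epilogue: pop r6=0x4b, sp=0xc2
r3 is caller-saved → body value

REG = 0x72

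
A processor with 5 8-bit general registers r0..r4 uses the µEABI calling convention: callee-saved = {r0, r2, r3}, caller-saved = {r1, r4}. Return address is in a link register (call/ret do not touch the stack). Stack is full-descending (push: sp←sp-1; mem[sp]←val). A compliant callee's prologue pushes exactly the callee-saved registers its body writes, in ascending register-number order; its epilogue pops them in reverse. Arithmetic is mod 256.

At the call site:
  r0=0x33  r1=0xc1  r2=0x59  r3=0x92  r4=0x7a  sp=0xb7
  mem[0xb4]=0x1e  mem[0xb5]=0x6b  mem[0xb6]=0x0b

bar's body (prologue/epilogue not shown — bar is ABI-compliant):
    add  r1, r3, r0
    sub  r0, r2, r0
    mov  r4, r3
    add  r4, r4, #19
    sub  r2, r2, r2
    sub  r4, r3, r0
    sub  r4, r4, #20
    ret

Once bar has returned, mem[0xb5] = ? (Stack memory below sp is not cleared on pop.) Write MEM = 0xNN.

MEM = 0x59

prologue: push r0 → mem[0xb6]=0x33, sp=0xb6
prologue: push r2 → mem[0xb5]=0x59, sp=0xb5
body[0] add  r1, r3, r0 → r1=0xc5
body[1] sub  r0, r2, r0 → r0=0x26
body[2] mov  r4, r3 → r4=0x92
body[3] add  r4, r4, #19 → r4=0xa5
body[4] sub  r2, r2, r2 → r2=0x00
body[5] sub  r4, r3, r0 → r4=0x6c
body[6] sub  r4, r4, #20 → r4=0x58
epilogue: pop r2=0x59, sp=0xb6
epilogue: pop r0=0x33, sp=0xb7
prologue pushed ['r0', 'r2'] at ['0xb6', '0xb5']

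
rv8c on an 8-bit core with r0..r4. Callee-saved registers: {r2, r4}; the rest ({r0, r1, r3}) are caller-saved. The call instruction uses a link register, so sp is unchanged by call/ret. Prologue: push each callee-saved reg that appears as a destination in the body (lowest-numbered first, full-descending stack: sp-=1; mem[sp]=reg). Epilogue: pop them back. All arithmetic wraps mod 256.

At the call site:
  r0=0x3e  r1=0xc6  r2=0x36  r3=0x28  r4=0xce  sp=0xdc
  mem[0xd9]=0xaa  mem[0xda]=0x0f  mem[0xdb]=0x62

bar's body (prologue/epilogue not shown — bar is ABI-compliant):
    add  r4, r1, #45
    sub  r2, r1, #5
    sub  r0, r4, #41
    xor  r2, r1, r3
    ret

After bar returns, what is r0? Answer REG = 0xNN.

REG = 0xca

prologue: push r2 -> mem[0xdb]=0x36, sp=0xdb
prologue: push r4 -> mem[0xda]=0xce, sp=0xda
body[0] add  r4, r1, #45 -> r4=0xf3
body[1] sub  r2, r1, #5 -> r2=0xc1
body[2] sub  r0, r4, #41 -> r0=0xca
body[3] xor  r2, r1, r3 -> r2=0xee
epilogue: pop r4=0xce, sp=0xdb
epilogue: pop r2=0x36, sp=0xdc
r0 is caller-saved -> body value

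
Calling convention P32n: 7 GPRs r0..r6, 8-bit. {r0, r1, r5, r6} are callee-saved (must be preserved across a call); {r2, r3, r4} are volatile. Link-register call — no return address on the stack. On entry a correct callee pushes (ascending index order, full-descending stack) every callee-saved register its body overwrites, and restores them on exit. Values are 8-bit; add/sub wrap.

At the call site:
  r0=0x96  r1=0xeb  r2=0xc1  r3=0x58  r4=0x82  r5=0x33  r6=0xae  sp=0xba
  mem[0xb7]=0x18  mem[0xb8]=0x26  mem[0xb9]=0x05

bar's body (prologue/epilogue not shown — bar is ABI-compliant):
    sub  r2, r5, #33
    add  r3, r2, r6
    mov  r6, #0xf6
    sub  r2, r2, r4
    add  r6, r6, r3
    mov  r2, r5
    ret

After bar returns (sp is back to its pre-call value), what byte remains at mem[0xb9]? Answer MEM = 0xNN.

MEM = 0xae

prologue: push r6 → mem[0xb9]=0xae, sp=0xb9
body[0] sub  r2, r5, #33 → r2=0x12
body[1] add  r3, r2, r6 → r3=0xc0
body[2] mov  r6, #0xf6 → r6=0xf6
body[3] sub  r2, r2, r4 → r2=0x90
body[4] add  r6, r6, r3 → r6=0xb6
body[5] mov  r2, r5 → r2=0x33
epilogue: pop r6=0xae, sp=0xba
prologue pushed ['r6'] at ['0xb9']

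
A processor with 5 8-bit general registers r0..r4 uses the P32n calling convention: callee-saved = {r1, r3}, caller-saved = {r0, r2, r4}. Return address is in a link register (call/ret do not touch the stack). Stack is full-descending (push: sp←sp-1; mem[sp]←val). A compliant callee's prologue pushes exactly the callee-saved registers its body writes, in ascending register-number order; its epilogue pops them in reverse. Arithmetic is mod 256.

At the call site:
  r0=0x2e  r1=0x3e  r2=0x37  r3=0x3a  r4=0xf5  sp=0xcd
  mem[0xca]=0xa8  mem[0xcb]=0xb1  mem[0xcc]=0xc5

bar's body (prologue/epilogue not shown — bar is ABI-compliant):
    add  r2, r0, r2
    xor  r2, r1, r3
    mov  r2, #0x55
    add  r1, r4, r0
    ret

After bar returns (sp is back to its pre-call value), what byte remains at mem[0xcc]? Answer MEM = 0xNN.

prologue: push r1 → mem[0xcc]=0x3e, sp=0xcc
body[0] add  r2, r0, r2 → r2=0x65
body[1] xor  r2, r1, r3 → r2=0x04
body[2] mov  r2, #0x55 → r2=0x55
body[3] add  r1, r4, r0 → r1=0x23
epilogue: pop r1=0x3e, sp=0xcd
prologue pushed ['r1'] at ['0xcc']

MEM = 0x3e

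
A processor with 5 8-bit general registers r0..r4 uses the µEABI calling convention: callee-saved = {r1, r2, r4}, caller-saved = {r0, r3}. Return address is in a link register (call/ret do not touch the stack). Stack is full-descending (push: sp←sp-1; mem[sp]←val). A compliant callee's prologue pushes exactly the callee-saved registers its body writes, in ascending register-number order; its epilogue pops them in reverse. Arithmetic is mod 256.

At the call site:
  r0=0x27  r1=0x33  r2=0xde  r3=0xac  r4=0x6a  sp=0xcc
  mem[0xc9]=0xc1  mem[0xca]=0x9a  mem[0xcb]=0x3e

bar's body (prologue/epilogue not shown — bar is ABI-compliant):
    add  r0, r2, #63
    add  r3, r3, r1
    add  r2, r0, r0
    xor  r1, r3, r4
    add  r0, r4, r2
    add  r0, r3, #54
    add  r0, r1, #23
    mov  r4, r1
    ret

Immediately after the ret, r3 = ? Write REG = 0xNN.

prologue: push r1 → mem[0xcb]=0x33, sp=0xcb
prologue: push r2 → mem[0xca]=0xde, sp=0xca
prologue: push r4 → mem[0xc9]=0x6a, sp=0xc9
body[0] add  r0, r2, #63 → r0=0x1d
body[1] add  r3, r3, r1 → r3=0xdf
body[2] add  r2, r0, r0 → r2=0x3a
body[3] xor  r1, r3, r4 → r1=0xb5
body[4] add  r0, r4, r2 → r0=0xa4
body[5] add  r0, r3, #54 → r0=0x15
body[6] add  r0, r1, #23 → r0=0xcc
body[7] mov  r4, r1 → r4=0xb5
epilogue: pop r4=0x6a, sp=0xca
epilogue: pop r2=0xde, sp=0xcb
epilogue: pop r1=0x33, sp=0xcc
r3 is caller-saved → body value

REG = 0xdf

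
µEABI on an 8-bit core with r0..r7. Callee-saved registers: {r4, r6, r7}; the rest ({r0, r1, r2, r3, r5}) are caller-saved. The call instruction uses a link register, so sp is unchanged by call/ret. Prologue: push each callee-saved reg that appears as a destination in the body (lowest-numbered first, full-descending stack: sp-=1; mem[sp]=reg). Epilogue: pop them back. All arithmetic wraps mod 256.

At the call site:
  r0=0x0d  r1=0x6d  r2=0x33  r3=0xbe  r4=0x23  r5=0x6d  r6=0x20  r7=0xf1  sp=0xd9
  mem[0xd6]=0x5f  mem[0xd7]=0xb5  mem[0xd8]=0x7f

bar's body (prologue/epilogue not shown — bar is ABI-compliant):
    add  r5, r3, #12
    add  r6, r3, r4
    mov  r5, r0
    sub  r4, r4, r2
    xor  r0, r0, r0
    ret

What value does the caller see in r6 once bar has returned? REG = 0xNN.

REG = 0x20

prologue: push r4 -> mem[0xd8]=0x23, sp=0xd8
prologue: push r6 -> mem[0xd7]=0x20, sp=0xd7
body[0] add  r5, r3, #12 -> r5=0xca
body[1] add  r6, r3, r4 -> r6=0xe1
body[2] mov  r5, r0 -> r5=0x0d
body[3] sub  r4, r4, r2 -> r4=0xf0
body[4] xor  r0, r0, r0 -> r0=0x00
epilogue: pop r6=0x20, sp=0xd8
epilogue: pop r4=0x23, sp=0xd9
r6 is callee-saved -> restored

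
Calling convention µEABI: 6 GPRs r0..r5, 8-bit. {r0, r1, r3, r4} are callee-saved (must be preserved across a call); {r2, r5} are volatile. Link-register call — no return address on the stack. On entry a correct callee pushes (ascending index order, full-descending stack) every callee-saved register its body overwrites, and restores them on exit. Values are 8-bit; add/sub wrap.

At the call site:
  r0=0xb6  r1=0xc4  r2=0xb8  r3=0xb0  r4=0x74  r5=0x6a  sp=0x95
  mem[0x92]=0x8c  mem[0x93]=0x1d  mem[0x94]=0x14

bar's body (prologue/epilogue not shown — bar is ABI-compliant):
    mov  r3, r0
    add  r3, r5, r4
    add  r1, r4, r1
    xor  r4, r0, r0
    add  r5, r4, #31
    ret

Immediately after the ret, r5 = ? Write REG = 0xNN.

prologue: push r1 → mem[0x94]=0xc4, sp=0x94
prologue: push r3 → mem[0x93]=0xb0, sp=0x93
prologue: push r4 → mem[0x92]=0x74, sp=0x92
body[0] mov  r3, r0 → r3=0xb6
body[1] add  r3, r5, r4 → r3=0xde
body[2] add  r1, r4, r1 → r1=0x38
body[3] xor  r4, r0, r0 → r4=0x00
body[4] add  r5, r4, #31 → r5=0x1f
epilogue: pop r4=0x74, sp=0x93
epilogue: pop r3=0xb0, sp=0x94
epilogue: pop r1=0xc4, sp=0x95
r5 is caller-saved → body value

REG = 0x1f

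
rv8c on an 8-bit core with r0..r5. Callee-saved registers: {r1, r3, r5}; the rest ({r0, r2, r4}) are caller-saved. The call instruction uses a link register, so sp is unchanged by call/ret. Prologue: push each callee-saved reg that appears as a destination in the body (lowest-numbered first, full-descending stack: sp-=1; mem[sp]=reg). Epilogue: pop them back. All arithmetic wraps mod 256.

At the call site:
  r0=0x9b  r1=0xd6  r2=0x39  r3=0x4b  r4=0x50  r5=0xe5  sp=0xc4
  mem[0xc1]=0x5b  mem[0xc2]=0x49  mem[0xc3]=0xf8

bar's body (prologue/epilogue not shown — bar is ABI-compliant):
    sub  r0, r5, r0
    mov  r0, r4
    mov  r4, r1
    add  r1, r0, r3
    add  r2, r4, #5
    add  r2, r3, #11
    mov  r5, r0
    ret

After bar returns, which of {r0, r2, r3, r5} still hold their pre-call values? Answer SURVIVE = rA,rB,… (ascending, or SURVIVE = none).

SURVIVE = r3,r5

prologue: push r1 → mem[0xc3]=0xd6, sp=0xc3
prologue: push r5 → mem[0xc2]=0xe5, sp=0xc2
body[0] sub  r0, r5, r0 → r0=0x4a
body[1] mov  r0, r4 → r0=0x50
body[2] mov  r4, r1 → r4=0xd6
body[3] add  r1, r0, r3 → r1=0x9b
body[4] add  r2, r4, #5 → r2=0xdb
body[5] add  r2, r3, #11 → r2=0x56
body[6] mov  r5, r0 → r5=0x50
epilogue: pop r5=0xe5, sp=0xc3
epilogue: pop r1=0xd6, sp=0xc4
r0: caller-saved, written=True
r2: caller-saved, written=True
r3: callee-saved, written=False
r5: callee-saved, written=True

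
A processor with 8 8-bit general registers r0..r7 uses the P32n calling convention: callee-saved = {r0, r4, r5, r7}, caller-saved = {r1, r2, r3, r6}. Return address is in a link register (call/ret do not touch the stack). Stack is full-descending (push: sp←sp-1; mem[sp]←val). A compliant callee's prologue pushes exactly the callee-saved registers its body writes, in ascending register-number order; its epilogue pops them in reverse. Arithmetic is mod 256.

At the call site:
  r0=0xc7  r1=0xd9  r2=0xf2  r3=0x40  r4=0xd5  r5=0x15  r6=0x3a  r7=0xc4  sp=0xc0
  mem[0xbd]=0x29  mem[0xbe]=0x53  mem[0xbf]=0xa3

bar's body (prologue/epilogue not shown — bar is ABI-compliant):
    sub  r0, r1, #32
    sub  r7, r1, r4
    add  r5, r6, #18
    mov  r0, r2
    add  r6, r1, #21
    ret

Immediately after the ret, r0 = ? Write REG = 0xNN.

prologue: push r0 → mem[0xbf]=0xc7, sp=0xbf
prologue: push r5 → mem[0xbe]=0x15, sp=0xbe
prologue: push r7 → mem[0xbd]=0xc4, sp=0xbd
body[0] sub  r0, r1, #32 → r0=0xb9
body[1] sub  r7, r1, r4 → r7=0x04
body[2] add  r5, r6, #18 → r5=0x4c
body[3] mov  r0, r2 → r0=0xf2
body[4] add  r6, r1, #21 → r6=0xee
epilogue: pop r7=0xc4, sp=0xbe
epilogue: pop r5=0x15, sp=0xbf
epilogue: pop r0=0xc7, sp=0xc0
r0 is callee-saved → restored

REG = 0xc7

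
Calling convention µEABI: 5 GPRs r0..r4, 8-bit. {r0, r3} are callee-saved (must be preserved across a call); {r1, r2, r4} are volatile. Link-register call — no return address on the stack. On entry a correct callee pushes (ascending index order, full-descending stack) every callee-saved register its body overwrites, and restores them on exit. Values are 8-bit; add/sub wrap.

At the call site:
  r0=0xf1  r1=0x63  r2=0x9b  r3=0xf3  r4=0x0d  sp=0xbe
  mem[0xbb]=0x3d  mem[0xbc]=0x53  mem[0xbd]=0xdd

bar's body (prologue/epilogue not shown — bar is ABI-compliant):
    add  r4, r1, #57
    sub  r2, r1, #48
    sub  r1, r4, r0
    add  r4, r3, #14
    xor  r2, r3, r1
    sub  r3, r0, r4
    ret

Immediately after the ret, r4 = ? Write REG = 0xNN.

prologue: push r3 -> mem[0xbd]=0xf3, sp=0xbd
body[0] add  r4, r1, #57 -> r4=0x9c
body[1] sub  r2, r1, #48 -> r2=0x33
body[2] sub  r1, r4, r0 -> r1=0xab
body[3] add  r4, r3, #14 -> r4=0x01
body[4] xor  r2, r3, r1 -> r2=0x58
body[5] sub  r3, r0, r4 -> r3=0xf0
epilogue: pop r3=0xf3, sp=0xbe
r4 is caller-saved -> body value

REG = 0x01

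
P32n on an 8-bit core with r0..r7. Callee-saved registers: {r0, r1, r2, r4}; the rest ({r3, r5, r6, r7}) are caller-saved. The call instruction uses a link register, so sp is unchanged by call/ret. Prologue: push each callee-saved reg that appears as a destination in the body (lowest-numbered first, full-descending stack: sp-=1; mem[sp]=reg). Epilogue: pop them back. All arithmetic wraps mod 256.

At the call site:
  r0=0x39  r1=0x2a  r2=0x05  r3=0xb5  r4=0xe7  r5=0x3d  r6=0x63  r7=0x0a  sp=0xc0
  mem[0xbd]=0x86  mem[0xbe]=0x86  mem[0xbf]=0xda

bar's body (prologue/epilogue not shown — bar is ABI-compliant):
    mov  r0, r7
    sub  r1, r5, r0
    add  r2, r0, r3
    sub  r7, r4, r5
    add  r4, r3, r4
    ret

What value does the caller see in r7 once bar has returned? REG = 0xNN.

prologue: push r0 -> mem[0xbf]=0x39, sp=0xbf
prologue: push r1 -> mem[0xbe]=0x2a, sp=0xbe
prologue: push r2 -> mem[0xbd]=0x05, sp=0xbd
prologue: push r4 -> mem[0xbc]=0xe7, sp=0xbc
body[0] mov  r0, r7 -> r0=0x0a
body[1] sub  r1, r5, r0 -> r1=0x33
body[2] add  r2, r0, r3 -> r2=0xbf
body[3] sub  r7, r4, r5 -> r7=0xaa
body[4] add  r4, r3, r4 -> r4=0x9c
epilogue: pop r4=0xe7, sp=0xbd
epilogue: pop r2=0x05, sp=0xbe
epilogue: pop r1=0x2a, sp=0xbf
epilogue: pop r0=0x39, sp=0xc0
r7 is caller-saved -> body value

REG = 0xaa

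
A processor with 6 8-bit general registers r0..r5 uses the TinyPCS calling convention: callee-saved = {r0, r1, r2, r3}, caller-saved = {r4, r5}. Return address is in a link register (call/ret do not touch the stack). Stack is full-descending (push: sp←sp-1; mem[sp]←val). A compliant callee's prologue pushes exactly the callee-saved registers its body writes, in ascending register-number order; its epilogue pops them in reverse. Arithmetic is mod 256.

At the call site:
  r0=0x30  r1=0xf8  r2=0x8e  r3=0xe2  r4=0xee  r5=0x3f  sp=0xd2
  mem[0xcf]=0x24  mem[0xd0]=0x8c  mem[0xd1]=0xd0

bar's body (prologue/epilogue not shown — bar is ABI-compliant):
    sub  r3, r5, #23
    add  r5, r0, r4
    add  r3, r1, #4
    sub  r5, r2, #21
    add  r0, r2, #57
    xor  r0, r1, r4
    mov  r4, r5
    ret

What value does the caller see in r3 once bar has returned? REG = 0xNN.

REG = 0xe2

prologue: push r0 -> mem[0xd1]=0x30, sp=0xd1
prologue: push r3 -> mem[0xd0]=0xe2, sp=0xd0
body[0] sub  r3, r5, #23 -> r3=0x28
body[1] add  r5, r0, r4 -> r5=0x1e
body[2] add  r3, r1, #4 -> r3=0xfc
body[3] sub  r5, r2, #21 -> r5=0x79
body[4] add  r0, r2, #57 -> r0=0xc7
body[5] xor  r0, r1, r4 -> r0=0x16
body[6] mov  r4, r5 -> r4=0x79
epilogue: pop r3=0xe2, sp=0xd1
epilogue: pop r0=0x30, sp=0xd2
r3 is callee-saved -> restored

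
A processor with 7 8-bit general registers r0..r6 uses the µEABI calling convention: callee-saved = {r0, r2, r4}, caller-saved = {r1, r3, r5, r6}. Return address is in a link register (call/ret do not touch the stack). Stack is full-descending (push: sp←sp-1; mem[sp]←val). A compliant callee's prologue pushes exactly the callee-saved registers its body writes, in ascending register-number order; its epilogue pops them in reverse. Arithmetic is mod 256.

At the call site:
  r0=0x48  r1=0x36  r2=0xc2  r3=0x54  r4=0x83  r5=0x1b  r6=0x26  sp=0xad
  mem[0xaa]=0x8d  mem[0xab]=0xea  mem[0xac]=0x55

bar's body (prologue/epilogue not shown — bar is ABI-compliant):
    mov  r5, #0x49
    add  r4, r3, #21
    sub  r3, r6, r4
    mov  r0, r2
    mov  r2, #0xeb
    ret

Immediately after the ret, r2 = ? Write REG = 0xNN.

REG = 0xc2

prologue: push r0 -> mem[0xac]=0x48, sp=0xac
prologue: push r2 -> mem[0xab]=0xc2, sp=0xab
prologue: push r4 -> mem[0xaa]=0x83, sp=0xaa
body[0] mov  r5, #0x49 -> r5=0x49
body[1] add  r4, r3, #21 -> r4=0x69
body[2] sub  r3, r6, r4 -> r3=0xbd
body[3] mov  r0, r2 -> r0=0xc2
body[4] mov  r2, #0xeb -> r2=0xeb
epilogue: pop r4=0x83, sp=0xab
epilogue: pop r2=0xc2, sp=0xac
epilogue: pop r0=0x48, sp=0xad
r2 is callee-saved -> restored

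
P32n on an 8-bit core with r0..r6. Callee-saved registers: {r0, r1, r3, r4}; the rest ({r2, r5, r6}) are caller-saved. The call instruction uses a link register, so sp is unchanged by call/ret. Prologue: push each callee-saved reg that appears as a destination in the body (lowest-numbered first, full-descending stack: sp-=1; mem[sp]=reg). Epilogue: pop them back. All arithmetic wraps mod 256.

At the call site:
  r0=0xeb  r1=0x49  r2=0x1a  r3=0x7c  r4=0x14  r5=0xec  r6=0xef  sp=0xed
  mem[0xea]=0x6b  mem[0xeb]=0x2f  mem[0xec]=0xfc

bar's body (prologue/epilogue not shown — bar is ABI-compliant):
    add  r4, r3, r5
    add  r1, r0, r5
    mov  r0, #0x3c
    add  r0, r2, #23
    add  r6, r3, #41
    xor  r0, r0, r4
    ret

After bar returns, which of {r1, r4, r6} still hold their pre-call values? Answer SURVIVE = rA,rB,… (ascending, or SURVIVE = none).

SURVIVE = r1,r4

prologue: push r0 → mem[0xec]=0xeb, sp=0xec
prologue: push r1 → mem[0xeb]=0x49, sp=0xeb
prologue: push r4 → mem[0xea]=0x14, sp=0xea
body[0] add  r4, r3, r5 → r4=0x68
body[1] add  r1, r0, r5 → r1=0xd7
body[2] mov  r0, #0x3c → r0=0x3c
body[3] add  r0, r2, #23 → r0=0x31
body[4] add  r6, r3, #41 → r6=0xa5
body[5] xor  r0, r0, r4 → r0=0x59
epilogue: pop r4=0x14, sp=0xeb
epilogue: pop r1=0x49, sp=0xec
epilogue: pop r0=0xeb, sp=0xed
r1: callee-saved, written=True
r4: callee-saved, written=True
r6: caller-saved, written=True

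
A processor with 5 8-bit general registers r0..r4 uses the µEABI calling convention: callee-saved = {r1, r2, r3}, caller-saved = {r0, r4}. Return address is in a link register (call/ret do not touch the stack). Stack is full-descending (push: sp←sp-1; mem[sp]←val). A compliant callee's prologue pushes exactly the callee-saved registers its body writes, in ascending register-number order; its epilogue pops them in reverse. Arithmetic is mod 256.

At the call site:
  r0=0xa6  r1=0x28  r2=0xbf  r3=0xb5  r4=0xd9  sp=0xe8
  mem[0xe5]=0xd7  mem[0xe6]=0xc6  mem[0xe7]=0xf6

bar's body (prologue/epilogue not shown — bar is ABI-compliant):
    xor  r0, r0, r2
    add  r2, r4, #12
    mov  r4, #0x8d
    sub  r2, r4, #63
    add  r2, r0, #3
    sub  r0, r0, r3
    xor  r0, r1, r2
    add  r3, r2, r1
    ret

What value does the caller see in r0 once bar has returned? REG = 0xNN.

prologue: push r2 → mem[0xe7]=0xbf, sp=0xe7
prologue: push r3 → mem[0xe6]=0xb5, sp=0xe6
body[0] xor  r0, r0, r2 → r0=0x19
body[1] add  r2, r4, #12 → r2=0xe5
body[2] mov  r4, #0x8d → r4=0x8d
body[3] sub  r2, r4, #63 → r2=0x4e
body[4] add  r2, r0, #3 → r2=0x1c
body[5] sub  r0, r0, r3 → r0=0x64
body[6] xor  r0, r1, r2 → r0=0x34
body[7] add  r3, r2, r1 → r3=0x44
epilogue: pop r3=0xb5, sp=0xe7
epilogue: pop r2=0xbf, sp=0xe8
r0 is caller-saved → body value

REG = 0x34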